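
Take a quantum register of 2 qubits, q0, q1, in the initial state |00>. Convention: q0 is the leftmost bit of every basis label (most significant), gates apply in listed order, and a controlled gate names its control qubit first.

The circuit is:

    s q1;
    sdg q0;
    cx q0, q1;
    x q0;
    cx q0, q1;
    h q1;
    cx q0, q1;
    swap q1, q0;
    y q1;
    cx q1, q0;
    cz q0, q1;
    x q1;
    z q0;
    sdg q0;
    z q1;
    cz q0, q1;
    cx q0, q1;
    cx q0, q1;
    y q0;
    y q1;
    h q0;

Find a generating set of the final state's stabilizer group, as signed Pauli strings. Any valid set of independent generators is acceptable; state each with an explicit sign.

One valid set of independent stabilizer generators is -YI, +IZ (any independent generating set of the same group is equally correct).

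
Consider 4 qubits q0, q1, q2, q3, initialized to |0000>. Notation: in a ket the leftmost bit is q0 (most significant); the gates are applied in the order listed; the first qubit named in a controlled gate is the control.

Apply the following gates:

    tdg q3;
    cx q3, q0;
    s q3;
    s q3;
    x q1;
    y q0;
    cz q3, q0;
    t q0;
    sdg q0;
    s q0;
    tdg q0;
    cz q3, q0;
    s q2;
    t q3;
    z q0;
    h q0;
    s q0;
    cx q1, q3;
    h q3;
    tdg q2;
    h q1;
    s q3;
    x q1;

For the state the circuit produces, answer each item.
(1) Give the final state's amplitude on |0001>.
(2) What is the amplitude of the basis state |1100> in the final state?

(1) The amplitude on |0001> is sqrt(2)/4. Key observation: steps 7-12 multiply out to the identity, so the circuit reduces to the remaining gates.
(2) The amplitude on |1100> is -sqrt(2)/4.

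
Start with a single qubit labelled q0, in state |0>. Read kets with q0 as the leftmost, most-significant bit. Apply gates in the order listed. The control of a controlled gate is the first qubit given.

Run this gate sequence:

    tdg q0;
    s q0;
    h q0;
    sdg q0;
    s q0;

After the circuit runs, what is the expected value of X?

The expectation value of X is 1.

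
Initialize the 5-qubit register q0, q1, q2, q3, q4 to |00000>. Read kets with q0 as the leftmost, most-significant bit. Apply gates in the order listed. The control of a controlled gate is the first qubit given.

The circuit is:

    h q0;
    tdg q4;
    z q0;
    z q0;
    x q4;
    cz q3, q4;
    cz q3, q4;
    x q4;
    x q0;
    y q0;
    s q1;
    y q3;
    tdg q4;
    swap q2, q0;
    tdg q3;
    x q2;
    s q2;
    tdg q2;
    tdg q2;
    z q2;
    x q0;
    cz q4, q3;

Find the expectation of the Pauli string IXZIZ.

The expectation value of IXZIZ is 0. Key observation: gates 5-8 undo each other exactly, leaving only the rest of the circuit to track.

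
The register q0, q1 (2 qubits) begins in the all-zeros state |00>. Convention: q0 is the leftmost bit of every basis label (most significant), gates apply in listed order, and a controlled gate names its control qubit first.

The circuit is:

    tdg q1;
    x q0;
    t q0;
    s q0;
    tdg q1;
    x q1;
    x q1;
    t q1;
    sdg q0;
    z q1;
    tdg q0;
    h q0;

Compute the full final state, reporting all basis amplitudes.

The final amplitudes are sqrt(2)/2 on |00>, 0 on |01>, -sqrt(2)/2 on |10>, 0 on |11>. Key observation: gates 4-9 undo each other exactly, leaving only the rest of the circuit to track.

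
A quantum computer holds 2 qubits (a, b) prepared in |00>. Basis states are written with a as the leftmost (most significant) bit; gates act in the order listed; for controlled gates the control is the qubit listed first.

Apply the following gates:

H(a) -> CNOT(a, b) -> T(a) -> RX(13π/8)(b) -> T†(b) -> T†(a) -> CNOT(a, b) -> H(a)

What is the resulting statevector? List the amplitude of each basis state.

The resulting statevector has amplitude (-1 + exp(3*I*pi/4))*cos(3*pi/16)/2 on |00>, -(exp(I*pi/4) + I)*sin(3*pi/16)/2 on |01>, -(1 + exp(3*I*pi/4))*cos(3*pi/16)/2 on |10>, (-exp(I*pi/4) + I)*sin(3*pi/16)/2 on |11>.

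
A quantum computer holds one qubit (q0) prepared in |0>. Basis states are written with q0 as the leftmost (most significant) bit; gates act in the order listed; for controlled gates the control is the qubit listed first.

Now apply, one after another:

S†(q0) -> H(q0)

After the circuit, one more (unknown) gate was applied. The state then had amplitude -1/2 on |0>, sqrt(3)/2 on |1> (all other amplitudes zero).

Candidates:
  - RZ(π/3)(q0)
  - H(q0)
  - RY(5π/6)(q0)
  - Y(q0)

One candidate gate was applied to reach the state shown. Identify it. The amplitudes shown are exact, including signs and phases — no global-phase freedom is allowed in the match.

It was RY(5π/6)(q0) that produced the state shown.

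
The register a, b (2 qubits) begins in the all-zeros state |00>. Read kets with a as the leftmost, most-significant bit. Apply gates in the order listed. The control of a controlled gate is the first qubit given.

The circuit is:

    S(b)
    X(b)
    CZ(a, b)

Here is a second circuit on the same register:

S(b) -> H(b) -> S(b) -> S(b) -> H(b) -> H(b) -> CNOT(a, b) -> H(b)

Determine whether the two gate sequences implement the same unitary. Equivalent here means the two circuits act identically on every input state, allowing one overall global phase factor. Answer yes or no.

Yes — the two circuits implement the same unitary up to a global phase.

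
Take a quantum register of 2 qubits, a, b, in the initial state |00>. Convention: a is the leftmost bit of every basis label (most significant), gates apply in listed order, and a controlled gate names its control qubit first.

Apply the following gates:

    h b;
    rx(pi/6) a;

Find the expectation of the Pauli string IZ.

The observable IZ averages to 0.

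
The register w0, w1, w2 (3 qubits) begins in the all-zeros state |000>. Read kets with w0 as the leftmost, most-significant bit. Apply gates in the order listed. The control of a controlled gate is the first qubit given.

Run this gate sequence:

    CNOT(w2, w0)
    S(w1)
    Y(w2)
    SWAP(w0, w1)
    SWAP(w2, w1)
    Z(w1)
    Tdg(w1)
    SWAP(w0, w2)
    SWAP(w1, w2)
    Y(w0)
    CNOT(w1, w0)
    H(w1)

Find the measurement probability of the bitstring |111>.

A full measurement returns |111> with probability 1/2.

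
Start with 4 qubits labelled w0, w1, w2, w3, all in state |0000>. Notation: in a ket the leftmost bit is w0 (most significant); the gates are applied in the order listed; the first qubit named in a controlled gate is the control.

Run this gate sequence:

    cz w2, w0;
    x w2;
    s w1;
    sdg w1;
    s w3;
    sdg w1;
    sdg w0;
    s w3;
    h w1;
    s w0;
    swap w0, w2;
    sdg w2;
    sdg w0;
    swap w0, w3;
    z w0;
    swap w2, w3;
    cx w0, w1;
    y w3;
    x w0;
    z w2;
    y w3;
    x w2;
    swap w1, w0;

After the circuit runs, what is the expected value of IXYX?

In the final state, IXYX has expectation 0.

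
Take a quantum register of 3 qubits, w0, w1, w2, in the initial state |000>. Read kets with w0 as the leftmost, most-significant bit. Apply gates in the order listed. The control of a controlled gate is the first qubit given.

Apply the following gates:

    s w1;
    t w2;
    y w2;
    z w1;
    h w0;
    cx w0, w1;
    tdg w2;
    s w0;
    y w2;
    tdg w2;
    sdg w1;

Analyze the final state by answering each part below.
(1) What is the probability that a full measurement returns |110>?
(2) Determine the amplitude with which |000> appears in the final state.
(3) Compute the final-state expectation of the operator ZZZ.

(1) Outcome |110> occurs with probability 1/2.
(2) The final state's coefficient on |000> equals -sqrt(2)*exp(3*I*pi/4)/2.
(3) The observable ZZZ averages to 1.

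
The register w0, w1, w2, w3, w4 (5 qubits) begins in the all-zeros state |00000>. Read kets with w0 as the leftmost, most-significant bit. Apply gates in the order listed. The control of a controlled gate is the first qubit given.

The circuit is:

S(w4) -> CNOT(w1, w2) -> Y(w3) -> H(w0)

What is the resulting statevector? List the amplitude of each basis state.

After the circuit, the state carries amplitude sqrt(2)*I/2 on |00010>, sqrt(2)*I/2 on |10010>, and 0 on every other basis state.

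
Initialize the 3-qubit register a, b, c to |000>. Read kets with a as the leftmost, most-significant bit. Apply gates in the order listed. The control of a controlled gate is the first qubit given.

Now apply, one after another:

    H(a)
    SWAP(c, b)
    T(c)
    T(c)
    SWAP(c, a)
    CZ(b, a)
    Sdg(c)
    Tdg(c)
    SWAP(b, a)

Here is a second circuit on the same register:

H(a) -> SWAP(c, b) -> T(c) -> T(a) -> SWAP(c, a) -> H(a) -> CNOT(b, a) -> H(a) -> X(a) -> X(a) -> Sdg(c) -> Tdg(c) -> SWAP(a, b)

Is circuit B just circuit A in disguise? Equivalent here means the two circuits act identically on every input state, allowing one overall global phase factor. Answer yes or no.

No, they are not equivalent — no single phase factor reconciles the two unitaries.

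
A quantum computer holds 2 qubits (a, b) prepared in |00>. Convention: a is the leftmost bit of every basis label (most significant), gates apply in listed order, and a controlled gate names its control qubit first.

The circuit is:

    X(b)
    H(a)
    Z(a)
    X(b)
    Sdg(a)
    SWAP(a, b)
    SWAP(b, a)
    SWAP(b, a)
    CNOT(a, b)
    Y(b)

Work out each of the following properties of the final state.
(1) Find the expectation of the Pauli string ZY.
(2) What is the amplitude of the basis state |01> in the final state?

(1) In the final state, ZY has expectation 1. Key observation: gates 7-8 undo each other exactly, leaving only the rest of the circuit to track.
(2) The amplitude on |01> is sqrt(2)*I/2.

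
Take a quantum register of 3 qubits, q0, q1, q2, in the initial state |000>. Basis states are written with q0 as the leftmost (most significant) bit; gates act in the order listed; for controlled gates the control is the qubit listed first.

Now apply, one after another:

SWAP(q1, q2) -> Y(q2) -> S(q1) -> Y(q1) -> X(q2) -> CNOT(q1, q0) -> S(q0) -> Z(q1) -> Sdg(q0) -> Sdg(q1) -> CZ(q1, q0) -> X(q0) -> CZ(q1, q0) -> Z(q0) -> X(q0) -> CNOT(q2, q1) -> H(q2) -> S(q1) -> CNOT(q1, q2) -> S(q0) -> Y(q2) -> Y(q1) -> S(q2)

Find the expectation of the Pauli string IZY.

The observable IZY averages to -1.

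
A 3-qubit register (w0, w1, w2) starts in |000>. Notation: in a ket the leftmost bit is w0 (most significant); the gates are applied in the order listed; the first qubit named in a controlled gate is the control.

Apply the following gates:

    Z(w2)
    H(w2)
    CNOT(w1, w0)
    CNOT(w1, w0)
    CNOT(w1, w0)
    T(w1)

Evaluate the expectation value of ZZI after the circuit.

The observable ZZI averages to 1. Key observation: steps 4-5 multiply out to the identity, so the circuit reduces to the remaining gates.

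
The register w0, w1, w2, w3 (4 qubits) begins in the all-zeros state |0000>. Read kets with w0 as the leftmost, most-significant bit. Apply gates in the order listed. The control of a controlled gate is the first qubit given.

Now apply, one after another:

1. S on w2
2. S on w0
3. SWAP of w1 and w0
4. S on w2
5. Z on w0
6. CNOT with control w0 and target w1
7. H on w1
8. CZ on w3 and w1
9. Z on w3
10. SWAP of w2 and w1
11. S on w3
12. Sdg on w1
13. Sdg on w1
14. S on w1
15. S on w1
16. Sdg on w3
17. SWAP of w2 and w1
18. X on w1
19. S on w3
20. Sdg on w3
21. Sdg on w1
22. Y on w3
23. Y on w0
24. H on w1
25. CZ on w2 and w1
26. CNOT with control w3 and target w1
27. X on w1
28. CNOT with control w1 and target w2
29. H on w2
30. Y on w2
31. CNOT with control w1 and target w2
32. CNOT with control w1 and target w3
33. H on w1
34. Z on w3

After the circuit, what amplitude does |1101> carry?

|1101> carries amplitude -1/4 - I/4 in the final state. Key observation: the block from step 10 through step 17 cancels to the identity and can be dropped.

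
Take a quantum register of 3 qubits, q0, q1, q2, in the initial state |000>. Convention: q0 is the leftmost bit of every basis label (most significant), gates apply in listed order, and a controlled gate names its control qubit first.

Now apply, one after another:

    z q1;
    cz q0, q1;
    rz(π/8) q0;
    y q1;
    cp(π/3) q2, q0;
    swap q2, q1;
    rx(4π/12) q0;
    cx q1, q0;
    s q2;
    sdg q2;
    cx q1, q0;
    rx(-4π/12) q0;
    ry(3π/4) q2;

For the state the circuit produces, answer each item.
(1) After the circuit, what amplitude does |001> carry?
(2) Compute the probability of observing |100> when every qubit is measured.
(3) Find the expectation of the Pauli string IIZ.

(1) The final state's coefficient on |001> equals sqrt(2 - sqrt(2))*exp(7*I*pi/16)/2.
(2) A full measurement returns |100> with probability 0.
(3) The observable IIZ averages to sqrt(2)/2.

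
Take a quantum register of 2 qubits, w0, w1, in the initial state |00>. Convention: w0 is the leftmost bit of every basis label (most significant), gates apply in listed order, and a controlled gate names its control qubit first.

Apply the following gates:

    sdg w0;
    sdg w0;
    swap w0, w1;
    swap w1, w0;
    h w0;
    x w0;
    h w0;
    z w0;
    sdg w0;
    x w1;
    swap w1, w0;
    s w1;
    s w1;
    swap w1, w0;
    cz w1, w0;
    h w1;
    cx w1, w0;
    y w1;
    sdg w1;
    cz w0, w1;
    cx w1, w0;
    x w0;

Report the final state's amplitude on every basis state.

The final amplitudes are sqrt(2)*I/2 on |00>, sqrt(2)/2 on |01>, 0 on |10>, 0 on |11>. Key observation: the block from step 5 through step 8 cancels to the identity and can be dropped.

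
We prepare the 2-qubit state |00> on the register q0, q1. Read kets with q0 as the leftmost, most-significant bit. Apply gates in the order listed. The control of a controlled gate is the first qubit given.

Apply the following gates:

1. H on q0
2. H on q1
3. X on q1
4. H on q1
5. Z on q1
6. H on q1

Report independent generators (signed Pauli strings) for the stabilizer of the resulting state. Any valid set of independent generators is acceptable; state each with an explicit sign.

The final state is stabilized by the group generated by +XI, +IX; other independent generating sets are equally valid. Key observation: the block from step 2 through step 5 cancels to the identity and can be dropped.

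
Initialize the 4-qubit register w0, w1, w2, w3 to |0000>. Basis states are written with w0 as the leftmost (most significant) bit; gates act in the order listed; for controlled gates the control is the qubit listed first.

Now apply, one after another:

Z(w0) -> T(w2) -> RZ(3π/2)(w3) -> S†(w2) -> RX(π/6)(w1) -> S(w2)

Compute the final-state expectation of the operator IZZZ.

The expectation value of IZZZ is sqrt(3)/2.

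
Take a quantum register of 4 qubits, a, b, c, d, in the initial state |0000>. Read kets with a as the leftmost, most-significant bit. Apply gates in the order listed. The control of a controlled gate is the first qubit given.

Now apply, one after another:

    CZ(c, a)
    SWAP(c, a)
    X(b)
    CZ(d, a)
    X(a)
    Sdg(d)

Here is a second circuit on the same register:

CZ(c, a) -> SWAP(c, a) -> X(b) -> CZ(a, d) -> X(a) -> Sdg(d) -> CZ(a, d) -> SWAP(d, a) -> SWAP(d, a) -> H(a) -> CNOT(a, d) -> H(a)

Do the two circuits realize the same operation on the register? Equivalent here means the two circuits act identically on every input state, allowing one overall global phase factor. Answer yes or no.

No — the two circuits implement different unitaries, even allowing a global phase.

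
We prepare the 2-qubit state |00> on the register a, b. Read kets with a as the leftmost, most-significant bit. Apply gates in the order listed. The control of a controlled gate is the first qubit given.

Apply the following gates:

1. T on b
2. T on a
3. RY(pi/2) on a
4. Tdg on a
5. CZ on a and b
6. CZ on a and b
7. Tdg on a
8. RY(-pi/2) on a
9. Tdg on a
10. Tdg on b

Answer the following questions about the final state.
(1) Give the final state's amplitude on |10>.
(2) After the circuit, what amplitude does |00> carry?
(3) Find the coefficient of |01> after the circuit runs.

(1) |10> carries amplitude -sqrt(2)/2 in the final state.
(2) |00> carries amplitude 1/2 - I/2 in the final state.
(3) The final state's coefficient on |01> equals 0.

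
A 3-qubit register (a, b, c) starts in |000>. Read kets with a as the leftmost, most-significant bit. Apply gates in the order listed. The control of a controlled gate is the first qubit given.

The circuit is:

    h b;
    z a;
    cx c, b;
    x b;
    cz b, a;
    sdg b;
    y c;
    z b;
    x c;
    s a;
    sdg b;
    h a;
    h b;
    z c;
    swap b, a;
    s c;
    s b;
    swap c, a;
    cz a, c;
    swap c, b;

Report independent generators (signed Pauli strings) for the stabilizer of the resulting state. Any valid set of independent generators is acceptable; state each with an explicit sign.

One valid set of independent stabilizer generators is +IIY, +ZII, +IZI (any independent generating set of the same group is equally correct).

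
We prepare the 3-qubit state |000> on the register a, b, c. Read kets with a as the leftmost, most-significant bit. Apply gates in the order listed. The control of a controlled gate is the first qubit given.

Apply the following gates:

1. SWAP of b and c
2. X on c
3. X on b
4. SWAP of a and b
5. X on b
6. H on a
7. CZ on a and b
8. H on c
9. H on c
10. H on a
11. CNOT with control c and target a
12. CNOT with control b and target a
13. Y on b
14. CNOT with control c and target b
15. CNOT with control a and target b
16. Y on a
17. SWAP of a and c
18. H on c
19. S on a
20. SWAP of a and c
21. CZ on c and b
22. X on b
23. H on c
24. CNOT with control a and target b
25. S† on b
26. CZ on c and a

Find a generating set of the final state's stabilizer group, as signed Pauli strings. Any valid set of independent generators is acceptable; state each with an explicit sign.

The final state is stabilized by the group generated by +XYZ, -IZX, +ZZI; other independent generating sets are equally valid.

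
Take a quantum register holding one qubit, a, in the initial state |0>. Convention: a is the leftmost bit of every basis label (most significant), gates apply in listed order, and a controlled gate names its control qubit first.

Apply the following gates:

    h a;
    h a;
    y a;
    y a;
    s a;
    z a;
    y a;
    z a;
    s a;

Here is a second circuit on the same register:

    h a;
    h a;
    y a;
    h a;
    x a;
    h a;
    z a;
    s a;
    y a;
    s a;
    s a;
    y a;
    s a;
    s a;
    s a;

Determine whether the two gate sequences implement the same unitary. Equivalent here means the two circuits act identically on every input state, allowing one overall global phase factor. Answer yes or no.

No — the two circuits implement different unitaries, even allowing a global phase.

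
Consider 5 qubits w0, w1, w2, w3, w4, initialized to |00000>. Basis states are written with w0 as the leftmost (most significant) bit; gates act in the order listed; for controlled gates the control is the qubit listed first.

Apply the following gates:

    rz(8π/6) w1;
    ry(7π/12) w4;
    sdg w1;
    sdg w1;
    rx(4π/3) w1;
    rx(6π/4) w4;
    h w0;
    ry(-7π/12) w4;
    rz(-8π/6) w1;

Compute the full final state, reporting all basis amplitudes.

The resulting statevector has amplitude 1/4 + sqrt(2)*I/16 + sqrt(6)*I/16 on |00000>, I*(-sqrt(6) + sqrt(2))/16 on |00001>, -3*sqrt(2)*exp(2*I*pi/3)/16 - sqrt(3)*exp(I*pi/6)/4 - sqrt(6)*exp(2*I*pi/3)/16 on |01000>, (-sqrt(6) + 3*sqrt(2))*exp(2*I*pi/3)/16 on |01001>, 1/4 + sqrt(2)*I/16 + sqrt(6)*I/16 on |10000>, I*(-sqrt(6) + sqrt(2))/16 on |10001>, -3*sqrt(2)*exp(2*I*pi/3)/16 - sqrt(3)*exp(I*pi/6)/4 - sqrt(6)*exp(2*I*pi/3)/16 on |11000>, (-sqrt(6) + 3*sqrt(2))*exp(2*I*pi/3)/16 on |11001>, and 0 on every other basis state.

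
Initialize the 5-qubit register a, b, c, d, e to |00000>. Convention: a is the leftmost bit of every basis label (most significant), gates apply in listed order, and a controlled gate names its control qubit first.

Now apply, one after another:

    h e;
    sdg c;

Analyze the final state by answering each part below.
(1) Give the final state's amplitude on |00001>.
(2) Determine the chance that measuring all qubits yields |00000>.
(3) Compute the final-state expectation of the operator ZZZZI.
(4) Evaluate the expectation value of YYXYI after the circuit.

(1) |00001> carries amplitude sqrt(2)/2 in the final state.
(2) Outcome |00000> occurs with probability 1/2.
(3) The observable ZZZZI averages to 1.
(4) The expectation value of YYXYI is 0.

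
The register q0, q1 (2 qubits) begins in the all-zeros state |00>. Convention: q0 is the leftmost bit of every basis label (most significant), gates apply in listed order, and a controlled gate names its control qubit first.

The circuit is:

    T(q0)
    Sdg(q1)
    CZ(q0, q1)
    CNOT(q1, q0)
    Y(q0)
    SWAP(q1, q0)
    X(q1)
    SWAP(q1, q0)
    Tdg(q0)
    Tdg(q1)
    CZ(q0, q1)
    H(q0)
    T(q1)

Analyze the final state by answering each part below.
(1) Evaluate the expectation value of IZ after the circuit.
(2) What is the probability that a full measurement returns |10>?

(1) The expectation value of IZ is 1.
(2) A full measurement returns |10> with probability 1/2.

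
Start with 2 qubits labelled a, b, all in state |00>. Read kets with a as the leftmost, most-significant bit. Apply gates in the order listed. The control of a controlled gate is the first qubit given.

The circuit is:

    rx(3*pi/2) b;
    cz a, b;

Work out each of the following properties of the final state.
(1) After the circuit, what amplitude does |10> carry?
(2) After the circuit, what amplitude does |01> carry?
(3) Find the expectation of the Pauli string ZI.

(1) The final state's coefficient on |10> equals 0.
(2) The amplitude on |01> is -sqrt(2)*I/2.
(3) The expectation value of ZI is 1.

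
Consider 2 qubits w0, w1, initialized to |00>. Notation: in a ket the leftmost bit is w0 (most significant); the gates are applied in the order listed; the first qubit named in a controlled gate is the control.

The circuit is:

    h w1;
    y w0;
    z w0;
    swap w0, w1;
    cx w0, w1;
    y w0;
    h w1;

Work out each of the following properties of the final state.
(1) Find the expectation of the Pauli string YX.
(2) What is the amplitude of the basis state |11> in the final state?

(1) The observable YX averages to 0.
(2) The final state's coefficient on |11> equals -1/2.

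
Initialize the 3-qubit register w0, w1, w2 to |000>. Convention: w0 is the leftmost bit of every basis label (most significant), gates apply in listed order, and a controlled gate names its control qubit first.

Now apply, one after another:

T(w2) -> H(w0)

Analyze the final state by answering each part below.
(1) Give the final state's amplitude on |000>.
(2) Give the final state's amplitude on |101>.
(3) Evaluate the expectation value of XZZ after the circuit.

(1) |000> carries amplitude sqrt(2)/2 in the final state.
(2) |101> carries amplitude 0 in the final state.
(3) The expectation value of XZZ is 1.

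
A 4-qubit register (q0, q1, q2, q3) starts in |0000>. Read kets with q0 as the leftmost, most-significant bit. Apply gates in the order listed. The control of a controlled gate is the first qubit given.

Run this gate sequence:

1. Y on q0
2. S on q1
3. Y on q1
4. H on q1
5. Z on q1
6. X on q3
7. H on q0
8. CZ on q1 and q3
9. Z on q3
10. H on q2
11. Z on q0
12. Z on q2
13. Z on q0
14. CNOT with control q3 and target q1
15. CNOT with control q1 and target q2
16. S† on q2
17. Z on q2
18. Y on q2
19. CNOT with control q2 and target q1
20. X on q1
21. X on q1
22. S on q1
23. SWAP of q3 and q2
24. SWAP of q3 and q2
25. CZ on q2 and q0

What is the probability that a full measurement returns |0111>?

A full measurement returns |0111> with probability 1/8.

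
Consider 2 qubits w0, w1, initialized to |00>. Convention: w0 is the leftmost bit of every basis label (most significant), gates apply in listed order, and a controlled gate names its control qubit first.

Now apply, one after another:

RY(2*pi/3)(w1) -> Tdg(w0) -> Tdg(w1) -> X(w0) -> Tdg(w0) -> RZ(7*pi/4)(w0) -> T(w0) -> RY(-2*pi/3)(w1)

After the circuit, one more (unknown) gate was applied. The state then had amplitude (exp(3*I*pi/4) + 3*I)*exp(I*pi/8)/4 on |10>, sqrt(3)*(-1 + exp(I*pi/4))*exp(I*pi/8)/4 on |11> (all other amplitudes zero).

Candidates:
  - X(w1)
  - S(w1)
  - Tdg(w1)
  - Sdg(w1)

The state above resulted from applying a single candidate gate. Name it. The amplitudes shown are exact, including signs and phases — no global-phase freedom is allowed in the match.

It was S(w1) that produced the state shown.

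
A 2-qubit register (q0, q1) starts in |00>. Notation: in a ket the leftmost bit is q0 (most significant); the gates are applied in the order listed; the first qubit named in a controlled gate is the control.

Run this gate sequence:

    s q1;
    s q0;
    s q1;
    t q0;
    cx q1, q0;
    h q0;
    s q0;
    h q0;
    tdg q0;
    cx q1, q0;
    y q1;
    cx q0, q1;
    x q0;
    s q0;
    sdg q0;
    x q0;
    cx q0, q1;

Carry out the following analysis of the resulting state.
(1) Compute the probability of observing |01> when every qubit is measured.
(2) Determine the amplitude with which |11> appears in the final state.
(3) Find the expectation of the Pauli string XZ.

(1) Outcome |01> occurs with probability 1/2. Key observation: gates 12-17 undo each other exactly, leaving only the rest of the circuit to track.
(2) |11> carries amplitude sqrt(2)/2 in the final state.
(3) In the final state, XZ has expectation sqrt(2)/2.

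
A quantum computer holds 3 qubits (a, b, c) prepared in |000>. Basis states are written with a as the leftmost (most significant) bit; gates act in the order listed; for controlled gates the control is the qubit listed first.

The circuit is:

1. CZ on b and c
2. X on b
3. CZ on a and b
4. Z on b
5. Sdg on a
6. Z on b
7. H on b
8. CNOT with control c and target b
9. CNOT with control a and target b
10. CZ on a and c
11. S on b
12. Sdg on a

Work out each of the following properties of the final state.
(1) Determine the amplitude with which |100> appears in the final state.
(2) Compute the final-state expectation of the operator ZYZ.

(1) The final state's coefficient on |100> equals 0.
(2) The expectation value of ZYZ is -1.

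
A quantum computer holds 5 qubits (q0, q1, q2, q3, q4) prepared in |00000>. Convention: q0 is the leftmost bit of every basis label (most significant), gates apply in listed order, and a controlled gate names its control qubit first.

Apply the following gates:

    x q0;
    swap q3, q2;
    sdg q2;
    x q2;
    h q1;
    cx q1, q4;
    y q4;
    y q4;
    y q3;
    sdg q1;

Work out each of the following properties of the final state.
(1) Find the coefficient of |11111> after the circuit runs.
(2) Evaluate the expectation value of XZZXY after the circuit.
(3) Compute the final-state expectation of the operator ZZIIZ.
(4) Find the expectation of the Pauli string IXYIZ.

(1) |11111> carries amplitude sqrt(2)/2 in the final state.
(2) In the final state, XZZXY has expectation 0.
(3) The expectation value of ZZIIZ is -1.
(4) The observable IXYIZ averages to 0.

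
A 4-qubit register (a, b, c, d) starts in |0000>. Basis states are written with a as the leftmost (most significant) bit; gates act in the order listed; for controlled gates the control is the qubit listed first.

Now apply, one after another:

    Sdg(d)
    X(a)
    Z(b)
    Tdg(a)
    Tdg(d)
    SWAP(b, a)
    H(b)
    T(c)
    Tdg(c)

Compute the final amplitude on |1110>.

The final state's coefficient on |1110> equals 0.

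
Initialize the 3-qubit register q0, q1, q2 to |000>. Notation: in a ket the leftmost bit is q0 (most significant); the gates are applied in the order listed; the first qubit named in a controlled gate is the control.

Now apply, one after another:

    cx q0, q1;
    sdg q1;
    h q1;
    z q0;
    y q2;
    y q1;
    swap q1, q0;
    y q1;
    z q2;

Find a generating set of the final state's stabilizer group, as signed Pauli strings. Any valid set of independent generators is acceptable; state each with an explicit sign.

One valid set of independent stabilizer generators is -XII, -IZI, -IIZ (any independent generating set of the same group is equally correct).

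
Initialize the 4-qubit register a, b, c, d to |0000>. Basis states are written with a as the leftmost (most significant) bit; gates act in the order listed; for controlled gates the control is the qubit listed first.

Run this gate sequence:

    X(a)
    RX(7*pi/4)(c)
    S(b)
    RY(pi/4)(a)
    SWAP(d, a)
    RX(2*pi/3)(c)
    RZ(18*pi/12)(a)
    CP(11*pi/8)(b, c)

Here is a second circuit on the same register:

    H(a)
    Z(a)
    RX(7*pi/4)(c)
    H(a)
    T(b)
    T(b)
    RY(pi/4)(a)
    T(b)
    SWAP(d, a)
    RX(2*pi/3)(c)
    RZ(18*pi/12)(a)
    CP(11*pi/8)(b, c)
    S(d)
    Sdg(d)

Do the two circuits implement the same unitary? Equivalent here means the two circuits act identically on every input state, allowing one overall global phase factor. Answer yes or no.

No: there is an input state on which the two circuits produce genuinely different outputs (not merely differing by a phase).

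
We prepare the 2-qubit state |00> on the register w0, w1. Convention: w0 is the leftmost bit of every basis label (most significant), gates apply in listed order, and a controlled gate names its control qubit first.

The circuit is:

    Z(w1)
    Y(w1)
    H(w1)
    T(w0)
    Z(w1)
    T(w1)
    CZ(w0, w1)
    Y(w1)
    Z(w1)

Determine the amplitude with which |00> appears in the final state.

The final state's coefficient on |00> equals sqrt(2)*exp(I*pi/4)/2.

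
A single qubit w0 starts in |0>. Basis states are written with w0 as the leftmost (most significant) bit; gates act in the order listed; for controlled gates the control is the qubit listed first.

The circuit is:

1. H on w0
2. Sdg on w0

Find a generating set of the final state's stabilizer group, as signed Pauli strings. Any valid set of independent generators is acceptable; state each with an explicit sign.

The stabilizer group can be generated by -Y, among other valid generating sets.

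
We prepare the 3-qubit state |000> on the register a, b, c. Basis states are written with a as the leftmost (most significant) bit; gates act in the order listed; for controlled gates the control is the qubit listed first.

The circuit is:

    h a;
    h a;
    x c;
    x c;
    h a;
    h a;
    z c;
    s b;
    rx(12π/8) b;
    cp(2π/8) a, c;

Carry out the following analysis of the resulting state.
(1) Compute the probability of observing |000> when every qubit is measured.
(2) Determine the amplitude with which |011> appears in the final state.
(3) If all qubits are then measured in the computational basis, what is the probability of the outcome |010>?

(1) Outcome |000> occurs with probability 1/2. Key observation: steps 1-6 multiply out to the identity, so the circuit reduces to the remaining gates.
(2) The final state's coefficient on |011> equals 0.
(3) Outcome |010> occurs with probability 1/2.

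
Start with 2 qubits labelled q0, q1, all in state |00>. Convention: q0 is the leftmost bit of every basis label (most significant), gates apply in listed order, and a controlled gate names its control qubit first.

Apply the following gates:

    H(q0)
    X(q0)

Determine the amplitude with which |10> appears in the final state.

The final state's coefficient on |10> equals sqrt(2)/2.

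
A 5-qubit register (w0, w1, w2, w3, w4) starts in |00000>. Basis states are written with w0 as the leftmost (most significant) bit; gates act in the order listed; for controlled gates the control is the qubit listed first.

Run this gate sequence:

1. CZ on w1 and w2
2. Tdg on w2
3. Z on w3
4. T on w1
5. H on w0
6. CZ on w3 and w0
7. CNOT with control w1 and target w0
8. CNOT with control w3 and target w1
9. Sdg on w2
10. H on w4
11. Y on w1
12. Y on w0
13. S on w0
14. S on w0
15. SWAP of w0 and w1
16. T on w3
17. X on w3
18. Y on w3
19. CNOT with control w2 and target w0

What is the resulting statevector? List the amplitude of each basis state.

The final amplitudes are -I/2 on |10000>, -I/2 on |10001>, -I/2 on |11000>, -I/2 on |11001>, and 0 on every other basis state.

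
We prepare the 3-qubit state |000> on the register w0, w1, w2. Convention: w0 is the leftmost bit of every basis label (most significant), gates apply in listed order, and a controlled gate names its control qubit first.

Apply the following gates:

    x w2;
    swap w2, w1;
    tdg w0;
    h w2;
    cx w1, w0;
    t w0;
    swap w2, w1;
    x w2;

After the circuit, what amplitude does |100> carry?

|100> carries amplitude sqrt(2)*exp(I*pi/4)/2 in the final state.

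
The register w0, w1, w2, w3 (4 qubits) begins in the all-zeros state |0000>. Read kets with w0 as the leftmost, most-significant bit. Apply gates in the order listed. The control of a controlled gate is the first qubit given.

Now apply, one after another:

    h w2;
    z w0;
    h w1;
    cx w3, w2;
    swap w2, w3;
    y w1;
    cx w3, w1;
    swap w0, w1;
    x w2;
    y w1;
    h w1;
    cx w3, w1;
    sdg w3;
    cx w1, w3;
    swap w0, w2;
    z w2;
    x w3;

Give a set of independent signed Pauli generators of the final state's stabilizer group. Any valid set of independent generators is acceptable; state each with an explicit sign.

The stabilizer group can be generated by -IYIZ, +IIXI, +IZIY, -ZIII, among other valid generating sets.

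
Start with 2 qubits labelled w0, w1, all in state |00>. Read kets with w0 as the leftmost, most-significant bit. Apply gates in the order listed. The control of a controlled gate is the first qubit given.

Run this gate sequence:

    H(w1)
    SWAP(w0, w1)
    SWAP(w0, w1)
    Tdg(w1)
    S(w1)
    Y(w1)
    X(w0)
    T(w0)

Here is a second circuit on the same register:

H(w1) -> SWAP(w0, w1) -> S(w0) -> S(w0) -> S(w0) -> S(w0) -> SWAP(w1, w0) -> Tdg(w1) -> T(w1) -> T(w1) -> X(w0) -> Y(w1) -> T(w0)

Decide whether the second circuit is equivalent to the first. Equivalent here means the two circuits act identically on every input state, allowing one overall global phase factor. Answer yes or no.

Yes, they are equivalent — the unitaries differ by at most a global phase.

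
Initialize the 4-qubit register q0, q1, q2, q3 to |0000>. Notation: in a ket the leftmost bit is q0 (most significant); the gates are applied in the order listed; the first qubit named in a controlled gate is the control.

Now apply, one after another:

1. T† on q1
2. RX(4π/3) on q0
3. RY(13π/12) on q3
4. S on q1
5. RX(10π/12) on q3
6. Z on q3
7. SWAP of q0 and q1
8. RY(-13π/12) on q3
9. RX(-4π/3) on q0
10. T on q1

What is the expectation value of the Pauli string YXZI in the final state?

The observable YXZI averages to 3*sqrt(2)/8.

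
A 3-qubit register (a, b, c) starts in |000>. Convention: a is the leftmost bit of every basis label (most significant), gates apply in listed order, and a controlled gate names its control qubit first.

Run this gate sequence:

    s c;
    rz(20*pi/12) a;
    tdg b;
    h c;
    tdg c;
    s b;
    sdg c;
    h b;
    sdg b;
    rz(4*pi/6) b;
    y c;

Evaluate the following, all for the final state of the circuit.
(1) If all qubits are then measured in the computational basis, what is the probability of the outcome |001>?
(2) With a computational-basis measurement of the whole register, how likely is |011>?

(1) A full measurement returns |001> with probability 1/4.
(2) Outcome |011> occurs with probability 1/4.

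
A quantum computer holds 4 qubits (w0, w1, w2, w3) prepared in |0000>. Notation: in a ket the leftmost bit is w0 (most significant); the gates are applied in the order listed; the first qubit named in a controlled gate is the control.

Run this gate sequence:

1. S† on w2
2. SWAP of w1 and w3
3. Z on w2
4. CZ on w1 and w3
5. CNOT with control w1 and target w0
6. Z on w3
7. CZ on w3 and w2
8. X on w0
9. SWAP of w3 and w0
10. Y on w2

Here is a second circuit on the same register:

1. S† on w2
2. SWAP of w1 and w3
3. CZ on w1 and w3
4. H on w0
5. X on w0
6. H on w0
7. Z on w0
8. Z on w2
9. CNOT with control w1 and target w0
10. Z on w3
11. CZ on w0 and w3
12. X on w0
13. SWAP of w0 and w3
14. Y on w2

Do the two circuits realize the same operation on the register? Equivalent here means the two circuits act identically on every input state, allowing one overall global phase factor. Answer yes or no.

No, they are not equivalent — no single phase factor reconciles the two unitaries.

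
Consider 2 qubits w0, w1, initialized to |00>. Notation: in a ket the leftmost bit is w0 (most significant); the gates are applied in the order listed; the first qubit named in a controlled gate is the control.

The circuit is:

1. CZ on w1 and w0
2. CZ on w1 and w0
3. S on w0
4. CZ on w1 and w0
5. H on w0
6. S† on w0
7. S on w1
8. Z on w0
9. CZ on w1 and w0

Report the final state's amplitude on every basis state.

After the circuit, the state carries amplitude sqrt(2)/2 on |00>, 0 on |01>, sqrt(2)*I/2 on |10>, 0 on |11>.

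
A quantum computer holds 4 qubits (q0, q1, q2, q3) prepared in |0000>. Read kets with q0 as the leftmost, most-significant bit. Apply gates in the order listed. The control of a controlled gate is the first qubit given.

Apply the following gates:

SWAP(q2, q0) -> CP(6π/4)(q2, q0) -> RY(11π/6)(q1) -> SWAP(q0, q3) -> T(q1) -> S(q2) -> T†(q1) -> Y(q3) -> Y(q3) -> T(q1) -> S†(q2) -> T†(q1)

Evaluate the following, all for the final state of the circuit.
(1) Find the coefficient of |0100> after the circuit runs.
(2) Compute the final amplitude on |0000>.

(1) |0100> carries amplitude -sqrt(2)/4 + sqrt(6)/4 in the final state. Key observation: gates 5-12 undo each other exactly, leaving only the rest of the circuit to track.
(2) The amplitude on |0000> is -sqrt(6)/4 - sqrt(2)/4.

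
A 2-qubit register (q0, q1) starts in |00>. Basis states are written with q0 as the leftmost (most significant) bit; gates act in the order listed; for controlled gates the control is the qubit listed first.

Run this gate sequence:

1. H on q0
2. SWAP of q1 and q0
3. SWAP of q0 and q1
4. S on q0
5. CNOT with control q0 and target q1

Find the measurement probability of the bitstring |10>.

Outcome |10> occurs with probability 0.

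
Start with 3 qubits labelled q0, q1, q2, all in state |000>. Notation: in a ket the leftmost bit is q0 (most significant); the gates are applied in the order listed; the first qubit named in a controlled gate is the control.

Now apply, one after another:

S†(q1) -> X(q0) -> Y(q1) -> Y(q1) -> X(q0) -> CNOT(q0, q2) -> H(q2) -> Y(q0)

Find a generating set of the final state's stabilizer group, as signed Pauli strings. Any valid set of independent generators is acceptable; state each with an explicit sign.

One valid set of independent stabilizer generators is +IIX, -ZII, +IZI (any independent generating set of the same group is equally correct). Key observation: gates 2-5 undo each other exactly, leaving only the rest of the circuit to track.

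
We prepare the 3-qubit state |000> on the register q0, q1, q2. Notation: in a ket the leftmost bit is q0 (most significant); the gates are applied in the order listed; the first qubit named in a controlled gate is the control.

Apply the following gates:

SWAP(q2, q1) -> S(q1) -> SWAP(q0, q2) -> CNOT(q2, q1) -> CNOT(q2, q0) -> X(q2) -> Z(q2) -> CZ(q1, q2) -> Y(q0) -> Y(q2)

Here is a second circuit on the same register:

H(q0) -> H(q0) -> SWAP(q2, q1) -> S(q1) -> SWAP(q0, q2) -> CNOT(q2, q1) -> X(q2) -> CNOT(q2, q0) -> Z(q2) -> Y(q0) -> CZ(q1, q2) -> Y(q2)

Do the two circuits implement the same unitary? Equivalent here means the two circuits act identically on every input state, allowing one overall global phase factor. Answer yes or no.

No, they are not equivalent — no single phase factor reconciles the two unitaries.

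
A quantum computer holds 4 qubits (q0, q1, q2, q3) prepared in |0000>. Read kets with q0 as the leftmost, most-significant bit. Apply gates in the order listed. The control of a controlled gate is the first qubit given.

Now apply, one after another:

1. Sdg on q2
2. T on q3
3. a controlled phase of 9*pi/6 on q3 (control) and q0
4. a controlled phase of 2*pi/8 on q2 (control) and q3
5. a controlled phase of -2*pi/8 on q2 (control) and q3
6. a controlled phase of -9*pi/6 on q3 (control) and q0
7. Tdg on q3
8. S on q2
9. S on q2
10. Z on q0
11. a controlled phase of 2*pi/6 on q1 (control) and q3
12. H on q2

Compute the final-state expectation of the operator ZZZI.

The expectation value of ZZZI is 0. Key observation: gates 1-8 undo each other exactly, leaving only the rest of the circuit to track.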